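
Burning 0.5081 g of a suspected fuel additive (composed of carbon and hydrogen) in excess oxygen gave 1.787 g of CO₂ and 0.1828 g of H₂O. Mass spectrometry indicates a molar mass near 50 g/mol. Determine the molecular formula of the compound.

mol C = 1.787 g CO₂ ÷ 44.009 g/mol = 0.040605 mol
mol H = 2 × 0.1828 g H₂O ÷ 18.015 g/mol = 0.020294 mol
Divide by the smallest (0.020294 mol): C 2.001, H 1.000
Empirical formula: C2H
Empirical-formula mass = 25.03 g/mol; 50 ÷ 25.03 ≈ 2, so the molecular formula is C4H2.

C4H2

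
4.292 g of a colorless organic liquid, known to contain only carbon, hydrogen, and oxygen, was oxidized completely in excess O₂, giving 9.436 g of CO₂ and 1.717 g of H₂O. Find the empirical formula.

C9H8O4

mol C = 9.436 g CO₂ ÷ 44.009 g/mol = 0.21441 mol
mol H = 2 × 1.717 g H₂O ÷ 18.015 g/mol = 0.19062 mol
mass O = 4.292 − (2.5753 + 0.19214) = 1.5246 g → mol O = 1.5246 ÷ 15.999 = 0.095292 mol
Divide by the smallest (0.095292 mol): C 2.250, H 2.000, O 1.000
Multiplying each by 4 gives whole numbers: C 9.00, H 8.00, O 4.00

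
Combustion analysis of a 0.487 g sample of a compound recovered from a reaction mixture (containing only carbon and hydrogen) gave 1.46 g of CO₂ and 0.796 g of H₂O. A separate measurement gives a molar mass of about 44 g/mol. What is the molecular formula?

C3H8

mol C = 1.46 g CO₂ ÷ 44.009 g/mol = 0.03318 mol
mol H = 2 × 0.796 g H₂O ÷ 18.015 g/mol = 0.08837 mol
Divide by the smallest (0.03318 mol): C 1.000, H 2.664
Multiplying each by 3 gives whole numbers: C 3.00, H 7.99
Empirical formula: C3H8
Empirical-formula mass = 44.10 g/mol; 44 ÷ 44.10 ≈ 1, so the molecular formula is C3H8.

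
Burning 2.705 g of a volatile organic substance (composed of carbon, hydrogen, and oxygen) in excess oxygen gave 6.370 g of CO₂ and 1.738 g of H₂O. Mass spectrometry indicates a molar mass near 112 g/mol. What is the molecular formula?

mol C = 6.370 g CO₂ ÷ 44.009 g/mol = 0.14474 mol
mol H = 2 × 1.738 g H₂O ÷ 18.015 g/mol = 0.19295 mol
mass O = 2.705 − (1.7385 + 0.19449) = 0.77200 g → mol O = 0.77200 ÷ 15.999 = 0.048253 mol
Divide by the smallest (0.048253 mol): C 3.000, H 3.999, O 1.000
Empirical formula: C3H4O
Empirical-formula mass = 56.06 g/mol; 112 ÷ 56.06 ≈ 2, so the molecular formula is C6H8O2.

C6H8O2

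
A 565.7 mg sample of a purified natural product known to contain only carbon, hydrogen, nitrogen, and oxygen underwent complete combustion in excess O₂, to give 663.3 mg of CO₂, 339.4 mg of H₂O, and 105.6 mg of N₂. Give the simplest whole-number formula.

C2H5NO2

mol C = 0.6633 g CO₂ ÷ 44.009 g/mol = 0.015072 mol
mol H = 2 × 0.3394 g H₂O ÷ 18.015 g/mol = 0.037680 mol
mol N = 2 × 0.1056 g N₂ ÷ 28.014 g/mol = 0.0075391 mol
mass O = 0.5657 − (0.18103 + 0.037981 + 0.10560) = 0.24109 g → mol O = 0.24109 ÷ 15.999 = 0.015069 mol
Divide by the smallest (0.0075391 mol): C 1.999, H 4.998, N 1.000, O 1.999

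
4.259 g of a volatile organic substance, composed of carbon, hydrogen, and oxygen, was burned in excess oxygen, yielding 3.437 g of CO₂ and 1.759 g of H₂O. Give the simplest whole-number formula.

C2H5O5

mol C = 3.437 g CO₂ ÷ 44.009 g/mol = 0.078098 mol
mol H = 2 × 1.759 g H₂O ÷ 18.015 g/mol = 0.19528 mol
mass O = 4.259 − (0.93803 + 0.19684) = 3.1241 g → mol O = 3.1241 ÷ 15.999 = 0.19527 mol
Divide by the smallest (0.078098 mol): C 1.000, H 2.500, O 2.500
Multiplying each by 2 gives whole numbers: C 2.00, H 5.00, O 5.00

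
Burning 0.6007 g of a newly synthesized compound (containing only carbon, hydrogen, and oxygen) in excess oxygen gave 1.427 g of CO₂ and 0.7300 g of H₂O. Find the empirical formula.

C4H10O

mol C = 1.427 g CO₂ ÷ 44.009 g/mol = 0.032425 mol
mol H = 2 × 0.7300 g H₂O ÷ 18.015 g/mol = 0.081044 mol
mass O = 0.6007 − (0.38946 + 0.081692) = 0.12955 g → mol O = 0.12955 ÷ 15.999 = 0.0080973 mol
Divide by the smallest (0.0080973 mol): C 4.004, H 10.009, O 1.000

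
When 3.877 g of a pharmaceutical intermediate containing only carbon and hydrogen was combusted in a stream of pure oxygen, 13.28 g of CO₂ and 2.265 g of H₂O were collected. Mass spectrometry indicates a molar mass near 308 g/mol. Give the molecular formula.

mol C = 13.28 g CO₂ ÷ 44.009 g/mol = 0.30176 mol
mol H = 2 × 2.265 g H₂O ÷ 18.015 g/mol = 0.25146 mol
Divide by the smallest (0.25146 mol): C 1.200, H 1.000
Multiplying each by 5 gives whole numbers: C 6.00, H 5.00
Empirical formula: C6H5
Empirical-formula mass = 77.11 g/mol; 308 ÷ 77.11 ≈ 4, so the molecular formula is C24H20.

C24H20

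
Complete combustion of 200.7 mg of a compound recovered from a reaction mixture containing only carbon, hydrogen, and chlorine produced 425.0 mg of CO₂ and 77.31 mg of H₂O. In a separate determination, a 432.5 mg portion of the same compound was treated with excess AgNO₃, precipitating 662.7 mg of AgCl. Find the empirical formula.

mol C = 0.4250 g CO₂ ÷ 44.009 g/mol = 0.0096571 mol
mol H = 2 × 0.07731 g H₂O ÷ 18.015 g/mol = 0.0085828 mol
From the AgCl data: mol Cl per gram of compound = (0.6627 ÷ 143.318) ÷ 0.4325 = 0.010691 mol/g, so in the 0.2007 g combustion sample mol Cl = 0.0021457 mol
Divide by the smallest (0.0021457 mol): C 4.501, H 4.000, Cl 1.000
Multiplying each by 2 gives whole numbers: C 9.00, H 8.00, Cl 2.00

C9H8Cl2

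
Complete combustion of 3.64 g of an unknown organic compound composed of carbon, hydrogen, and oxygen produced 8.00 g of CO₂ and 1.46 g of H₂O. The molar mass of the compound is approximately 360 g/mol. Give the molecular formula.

C18H16O8

mol C = 8.00 g CO₂ ÷ 44.009 g/mol = 0.1818 mol
mol H = 2 × 1.46 g H₂O ÷ 18.015 g/mol = 0.1621 mol
mass O = 3.64 − (2.183 + 0.1634) = 1.293 g → mol O = 1.293 ÷ 15.999 = 0.08083 mol
Divide by the smallest (0.08083 mol): C 2.249, H 2.005, O 1.000
Multiplying each by 4 gives whole numbers: C 9.00, H 8.02, O 4.00
Empirical formula: C9H8O4
Empirical-formula mass = 180.16 g/mol; 360 ÷ 180.16 ≈ 2, so the molecular formula is C18H16O8.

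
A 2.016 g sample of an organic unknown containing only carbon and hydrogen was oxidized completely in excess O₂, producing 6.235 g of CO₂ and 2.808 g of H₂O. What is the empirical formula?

mol C = 6.235 g CO₂ ÷ 44.009 g/mol = 0.14168 mol
mol H = 2 × 2.808 g H₂O ÷ 18.015 g/mol = 0.31174 mol
Divide by the smallest (0.14168 mol): C 1.000, H 2.200
Multiplying each by 5 gives whole numbers: C 5.00, H 11.00

C5H11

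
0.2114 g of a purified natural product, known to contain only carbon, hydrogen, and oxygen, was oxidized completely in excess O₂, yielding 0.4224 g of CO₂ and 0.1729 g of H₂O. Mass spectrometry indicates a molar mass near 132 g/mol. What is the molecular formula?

C6H12O3

mol C = 0.4224 g CO₂ ÷ 44.009 g/mol = 0.0095980 mol
mol H = 2 × 0.1729 g H₂O ÷ 18.015 g/mol = 0.019195 mol
mass O = 0.2114 − (0.11528 + 0.019349) = 0.076769 g → mol O = 0.076769 ÷ 15.999 = 0.0047984 mol
Divide by the smallest (0.0047984 mol): C 2.000, H 4.000, O 1.000
Empirical formula: C2H4O
Empirical-formula mass = 44.05 g/mol; 132 ÷ 44.05 ≈ 3, so the molecular formula is C6H12O3.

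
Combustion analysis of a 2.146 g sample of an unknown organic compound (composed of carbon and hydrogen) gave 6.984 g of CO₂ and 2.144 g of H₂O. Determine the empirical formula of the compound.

C2H3

mol C = 6.984 g CO₂ ÷ 44.009 g/mol = 0.15869 mol
mol H = 2 × 2.144 g H₂O ÷ 18.015 g/mol = 0.23802 mol
Divide by the smallest (0.15869 mol): C 1.000, H 1.500
Multiplying each by 2 gives whole numbers: C 2.00, H 3.00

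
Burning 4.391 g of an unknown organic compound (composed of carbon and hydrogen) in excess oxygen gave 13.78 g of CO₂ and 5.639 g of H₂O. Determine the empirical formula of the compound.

CH2

mol C = 13.78 g CO₂ ÷ 44.009 g/mol = 0.31312 mol
mol H = 2 × 5.639 g H₂O ÷ 18.015 g/mol = 0.62603 mol
Divide by the smallest (0.31312 mol): C 1.000, H 1.999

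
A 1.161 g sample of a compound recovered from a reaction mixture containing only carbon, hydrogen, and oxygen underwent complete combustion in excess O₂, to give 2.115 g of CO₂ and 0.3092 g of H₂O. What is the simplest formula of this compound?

C7H5O5

mol C = 2.115 g CO₂ ÷ 44.009 g/mol = 0.048058 mol
mol H = 2 × 0.3092 g H₂O ÷ 18.015 g/mol = 0.034327 mol
mass O = 1.161 − (0.57723 + 0.034602) = 0.54917 g → mol O = 0.54917 ÷ 15.999 = 0.034325 mol
Divide by the smallest (0.034325 mol): C 1.400, H 1.000, O 1.000
Multiplying each by 5 gives whole numbers: C 7.00, H 5.00, O 5.00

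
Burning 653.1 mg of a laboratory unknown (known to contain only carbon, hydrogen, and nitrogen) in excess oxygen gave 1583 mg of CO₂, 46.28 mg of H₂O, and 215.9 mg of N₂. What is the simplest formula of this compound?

mol C = 1.583 g CO₂ ÷ 44.009 g/mol = 0.035970 mol
mol H = 2 × 0.04628 g H₂O ÷ 18.015 g/mol = 0.0051379 mol
mol N = 2 × 0.2159 g N₂ ÷ 28.014 g/mol = 0.015414 mol
Divide by the smallest (0.0051379 mol): C 7.001, H 1.000, N 3.000

C7HN3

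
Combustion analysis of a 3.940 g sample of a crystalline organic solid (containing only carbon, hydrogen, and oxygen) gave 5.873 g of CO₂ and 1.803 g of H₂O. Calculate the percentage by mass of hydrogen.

mol C = 5.873 g CO₂ ÷ 44.009 g/mol = 0.13345 mol
mol H = 2 × 1.803 g H₂O ÷ 18.015 g/mol = 0.20017 mol
mass O = 3.940 − (1.6029 + 0.20177) = 2.1354 g → mol O = 2.1354 ÷ 15.999 = 0.13347 mol
mass % H = 0.20177 g ÷ 3.940 g × 100%

5.12%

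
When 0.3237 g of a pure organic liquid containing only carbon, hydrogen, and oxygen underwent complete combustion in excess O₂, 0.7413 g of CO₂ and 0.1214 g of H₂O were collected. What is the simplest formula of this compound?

C5H4O2

mol C = 0.7413 g CO₂ ÷ 44.009 g/mol = 0.016844 mol
mol H = 2 × 0.1214 g H₂O ÷ 18.015 g/mol = 0.013478 mol
mass O = 0.3237 − (0.20232 + 0.013585) = 0.10780 g → mol O = 0.10780 ÷ 15.999 = 0.0067378 mol
Divide by the smallest (0.0067378 mol): C 2.500, H 2.000, O 1.000
Multiplying each by 2 gives whole numbers: C 5.00, H 4.00, O 2.00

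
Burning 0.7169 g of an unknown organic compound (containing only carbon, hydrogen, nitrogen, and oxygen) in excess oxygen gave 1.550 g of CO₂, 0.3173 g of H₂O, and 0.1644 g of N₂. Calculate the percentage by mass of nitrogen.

mol C = 1.550 g CO₂ ÷ 44.009 g/mol = 0.035220 mol
mol H = 2 × 0.3173 g H₂O ÷ 18.015 g/mol = 0.035226 mol
mol N = 2 × 0.1644 g N₂ ÷ 28.014 g/mol = 0.011737 mol
mass O = 0.7169 − (0.42303 + 0.035508 + 0.16440) = 0.093964 g → mol O = 0.093964 ÷ 15.999 = 0.0058731 mol
mass % N = 0.16440 g ÷ 0.7169 g × 100%

22.93%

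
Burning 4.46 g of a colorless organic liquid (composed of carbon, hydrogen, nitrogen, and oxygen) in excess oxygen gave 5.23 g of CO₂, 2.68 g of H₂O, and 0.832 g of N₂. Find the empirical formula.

C2H5NO2

mol C = 5.23 g CO₂ ÷ 44.009 g/mol = 0.1188 mol
mol H = 2 × 2.68 g H₂O ÷ 18.015 g/mol = 0.2975 mol
mol N = 2 × 0.832 g N₂ ÷ 28.014 g/mol = 0.05940 mol
mass O = 4.46 − (1.427 + 0.2999 + 0.8320) = 1.901 g → mol O = 1.901 ÷ 15.999 = 0.1188 mol
Divide by the smallest (0.05940 mol): C 2.001, H 5.009, N 1.000, O 2.000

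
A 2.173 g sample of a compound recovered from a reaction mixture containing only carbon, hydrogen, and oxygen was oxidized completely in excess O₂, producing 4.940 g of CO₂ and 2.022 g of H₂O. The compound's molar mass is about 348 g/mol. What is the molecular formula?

C18H36O6

mol C = 4.940 g CO₂ ÷ 44.009 g/mol = 0.11225 mol
mol H = 2 × 2.022 g H₂O ÷ 18.015 g/mol = 0.22448 mol
mass O = 2.173 − (1.3482 + 0.22628) = 0.59849 g → mol O = 0.59849 ÷ 15.999 = 0.037408 mol
Divide by the smallest (0.037408 mol): C 3.001, H 6.001, O 1.000
Empirical formula: C3H6O
Empirical-formula mass = 58.08 g/mol; 348 ÷ 58.08 ≈ 6, so the molecular formula is C18H36O6.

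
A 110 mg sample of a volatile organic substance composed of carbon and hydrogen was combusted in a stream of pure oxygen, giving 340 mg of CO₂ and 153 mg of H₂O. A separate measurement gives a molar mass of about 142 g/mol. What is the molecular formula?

mol C = 0.340 g CO₂ ÷ 44.009 g/mol = 0.007726 mol
mol H = 2 × 0.153 g H₂O ÷ 18.015 g/mol = 0.01699 mol
Divide by the smallest (0.007726 mol): C 1.000, H 2.199
Multiplying each by 5 gives whole numbers: C 5.00, H 10.99
Empirical formula: C5H11
Empirical-formula mass = 71.14 g/mol; 142 ÷ 71.14 ≈ 2, so the molecular formula is C10H22.

C10H22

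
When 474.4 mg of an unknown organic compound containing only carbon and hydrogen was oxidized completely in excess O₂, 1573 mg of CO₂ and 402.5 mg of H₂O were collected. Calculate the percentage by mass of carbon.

mol C = 1.573 g CO₂ ÷ 44.009 g/mol = 0.035743 mol
mol H = 2 × 0.4025 g H₂O ÷ 18.015 g/mol = 0.044685 mol
mass % C = 0.42931 g ÷ 0.4744 g × 100%

90.49%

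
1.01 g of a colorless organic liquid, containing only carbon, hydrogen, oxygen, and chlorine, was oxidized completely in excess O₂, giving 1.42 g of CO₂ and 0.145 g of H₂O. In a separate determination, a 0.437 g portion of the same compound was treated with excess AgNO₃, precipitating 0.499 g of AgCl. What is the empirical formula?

C8H4Cl2O5

mol C = 1.42 g CO₂ ÷ 44.009 g/mol = 0.03227 mol
mol H = 2 × 0.145 g H₂O ÷ 18.015 g/mol = 0.01610 mol
From the AgCl data: mol Cl per gram of compound = (0.499 ÷ 143.318) ÷ 0.437 = 0.007967 mol/g, so in the 1.01 g combustion sample mol Cl = 0.008047 mol
mass O = 1.01 − (0.3875 + 0.01623 + 0.2853) = 0.3210 g → mol O = 0.3210 ÷ 15.999 = 0.02006 mol
Divide by the smallest (0.008047 mol): C 4.010, H 2.000, Cl 1.000, O 2.493
Multiplying each by 2 gives whole numbers: C 8.02, H 4.00, Cl 2.00, O 4.99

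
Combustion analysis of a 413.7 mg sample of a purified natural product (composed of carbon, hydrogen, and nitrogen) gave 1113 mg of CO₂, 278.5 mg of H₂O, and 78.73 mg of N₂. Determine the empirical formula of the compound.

C9H11N2

mol C = 1.113 g CO₂ ÷ 44.009 g/mol = 0.025290 mol
mol H = 2 × 0.2785 g H₂O ÷ 18.015 g/mol = 0.030919 mol
mol N = 2 × 0.07873 g N₂ ÷ 28.014 g/mol = 0.0056208 mol
Divide by the smallest (0.0056208 mol): C 4.499, H 5.501, N 1.000
Multiplying each by 2 gives whole numbers: C 9.00, H 11.00, N 2.00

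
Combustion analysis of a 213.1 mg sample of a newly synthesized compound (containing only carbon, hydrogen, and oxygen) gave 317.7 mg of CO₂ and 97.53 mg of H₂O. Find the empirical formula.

mol C = 0.3177 g CO₂ ÷ 44.009 g/mol = 0.0072190 mol
mol H = 2 × 0.09753 g H₂O ÷ 18.015 g/mol = 0.010828 mol
mass O = 0.2131 − (0.086707 + 0.010914) = 0.11548 g → mol O = 0.11548 ÷ 15.999 = 0.0072179 mol
Divide by the smallest (0.0072179 mol): C 1.000, H 1.500, O 1.000
Multiplying each by 2 gives whole numbers: C 2.00, H 3.00, O 2.00

C2H3O2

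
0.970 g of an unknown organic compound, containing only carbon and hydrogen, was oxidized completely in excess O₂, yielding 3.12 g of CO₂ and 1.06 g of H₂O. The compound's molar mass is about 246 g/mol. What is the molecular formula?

C18H30

mol C = 3.12 g CO₂ ÷ 44.009 g/mol = 0.07089 mol
mol H = 2 × 1.06 g H₂O ÷ 18.015 g/mol = 0.1177 mol
Divide by the smallest (0.07089 mol): C 1.000, H 1.660
Multiplying each by 3 gives whole numbers: C 3.00, H 4.98
Empirical formula: C3H5
Empirical-formula mass = 41.07 g/mol; 246 ÷ 41.07 ≈ 6, so the molecular formula is C18H30.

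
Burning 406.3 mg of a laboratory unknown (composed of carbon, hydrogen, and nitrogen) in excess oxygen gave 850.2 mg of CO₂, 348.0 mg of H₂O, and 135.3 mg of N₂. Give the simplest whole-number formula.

C2H4N

mol C = 0.8502 g CO₂ ÷ 44.009 g/mol = 0.019319 mol
mol H = 2 × 0.3480 g H₂O ÷ 18.015 g/mol = 0.038634 mol
mol N = 2 × 0.1353 g N₂ ÷ 28.014 g/mol = 0.0096595 mol
Divide by the smallest (0.0096595 mol): C 2.000, H 4.000, N 1.000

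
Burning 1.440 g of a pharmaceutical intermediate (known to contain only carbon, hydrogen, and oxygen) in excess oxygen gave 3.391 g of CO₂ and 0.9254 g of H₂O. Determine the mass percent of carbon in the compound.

64.27%

mol C = 3.391 g CO₂ ÷ 44.009 g/mol = 0.077052 mol
mol H = 2 × 0.9254 g H₂O ÷ 18.015 g/mol = 0.10274 mol
mass O = 1.440 − (0.92548 + 0.10356) = 0.41096 g → mol O = 0.41096 ÷ 15.999 = 0.025687 mol
mass % C = 0.92548 g ÷ 1.440 g × 100%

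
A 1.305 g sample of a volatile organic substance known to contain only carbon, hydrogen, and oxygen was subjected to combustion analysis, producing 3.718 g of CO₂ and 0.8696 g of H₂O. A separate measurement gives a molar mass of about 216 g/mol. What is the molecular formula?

mol C = 3.718 g CO₂ ÷ 44.009 g/mol = 0.084483 mol
mol H = 2 × 0.8696 g H₂O ÷ 18.015 g/mol = 0.096542 mol
mass O = 1.305 − (1.0147 + 0.097314) = 0.19296 g → mol O = 0.19296 ÷ 15.999 = 0.012061 mol
Divide by the smallest (0.012061 mol): C 7.005, H 8.004, O 1.000
Empirical formula: C7H8O
Empirical-formula mass = 108.14 g/mol; 216 ÷ 108.14 ≈ 2, so the molecular formula is C14H16O2.

C14H16O2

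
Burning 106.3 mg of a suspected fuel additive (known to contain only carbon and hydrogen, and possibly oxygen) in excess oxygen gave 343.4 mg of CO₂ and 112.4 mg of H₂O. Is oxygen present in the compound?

mol C = 0.3434 g CO₂ ÷ 44.009 g/mol = 0.0078029 mol
mol H = 2 × 0.1124 g H₂O ÷ 18.015 g/mol = 0.012478 mol
C and H together account for 0.10630 g — essentially the entire 0.1063 g sample — so the compound contains no oxygen.

no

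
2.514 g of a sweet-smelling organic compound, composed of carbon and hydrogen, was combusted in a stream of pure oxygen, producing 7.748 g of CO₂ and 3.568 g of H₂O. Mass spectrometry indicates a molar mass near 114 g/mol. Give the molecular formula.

mol C = 7.748 g CO₂ ÷ 44.009 g/mol = 0.17605 mol
mol H = 2 × 3.568 g H₂O ÷ 18.015 g/mol = 0.39611 mol
Divide by the smallest (0.17605 mol): C 1.000, H 2.250
Multiplying each by 4 gives whole numbers: C 4.00, H 9.00
Empirical formula: C4H9
Empirical-formula mass = 57.12 g/mol; 114 ÷ 57.12 ≈ 2, so the molecular formula is C8H18.

C8H18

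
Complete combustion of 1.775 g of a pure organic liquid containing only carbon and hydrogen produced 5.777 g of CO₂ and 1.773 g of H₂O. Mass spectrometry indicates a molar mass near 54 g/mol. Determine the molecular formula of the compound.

C4H6

mol C = 5.777 g CO₂ ÷ 44.009 g/mol = 0.13127 mol
mol H = 2 × 1.773 g H₂O ÷ 18.015 g/mol = 0.19684 mol
Divide by the smallest (0.13127 mol): C 1.000, H 1.499
Multiplying each by 2 gives whole numbers: C 2.00, H 3.00
Empirical formula: C2H3
Empirical-formula mass = 27.05 g/mol; 54 ÷ 27.05 ≈ 2, so the molecular formula is C4H6.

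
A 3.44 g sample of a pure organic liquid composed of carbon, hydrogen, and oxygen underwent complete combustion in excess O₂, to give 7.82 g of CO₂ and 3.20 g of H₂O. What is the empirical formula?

mol C = 7.82 g CO₂ ÷ 44.009 g/mol = 0.1777 mol
mol H = 2 × 3.20 g H₂O ÷ 18.015 g/mol = 0.3553 mol
mass O = 3.44 − (2.134 + 0.3581) = 0.9477 g → mol O = 0.9477 ÷ 15.999 = 0.05923 mol
Divide by the smallest (0.05923 mol): C 3.000, H 5.998, O 1.000

C3H6O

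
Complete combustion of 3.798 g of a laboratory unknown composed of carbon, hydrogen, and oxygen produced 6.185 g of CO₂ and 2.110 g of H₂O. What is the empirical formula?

C6H10O5

mol C = 6.185 g CO₂ ÷ 44.009 g/mol = 0.14054 mol
mol H = 2 × 2.110 g H₂O ÷ 18.015 g/mol = 0.23425 mol
mass O = 3.798 − (1.6880 + 0.23612) = 1.8739 g → mol O = 1.8739 ÷ 15.999 = 0.11712 mol
Divide by the smallest (0.11712 mol): C 1.200, H 2.000, O 1.000
Multiplying each by 5 gives whole numbers: C 6.00, H 10.00, O 5.00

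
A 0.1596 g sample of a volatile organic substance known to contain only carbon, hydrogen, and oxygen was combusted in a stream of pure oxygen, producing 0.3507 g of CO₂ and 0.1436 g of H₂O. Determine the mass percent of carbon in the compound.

59.97%

mol C = 0.3507 g CO₂ ÷ 44.009 g/mol = 0.0079688 mol
mol H = 2 × 0.1436 g H₂O ÷ 18.015 g/mol = 0.015942 mol
mass O = 0.1596 − (0.095714 + 0.016070) = 0.047817 g → mol O = 0.047817 ÷ 15.999 = 0.0029887 mol
mass % C = 0.095714 g ÷ 0.1596 g × 100%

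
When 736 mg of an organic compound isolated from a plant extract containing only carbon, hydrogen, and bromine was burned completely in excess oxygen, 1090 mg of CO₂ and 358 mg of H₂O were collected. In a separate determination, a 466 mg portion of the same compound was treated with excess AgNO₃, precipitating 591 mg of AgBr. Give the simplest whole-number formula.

C5H8Br

mol C = 1.09 g CO₂ ÷ 44.009 g/mol = 0.02477 mol
mol H = 2 × 0.358 g H₂O ÷ 18.015 g/mol = 0.03974 mol
From the AgBr data: mol Br per gram of compound = (0.591 ÷ 187.772) ÷ 0.466 = 0.006754 mol/g, so in the 0.736 g combustion sample mol Br = 0.004971 mol
Divide by the smallest (0.004971 mol): C 4.982, H 7.995, Br 1.000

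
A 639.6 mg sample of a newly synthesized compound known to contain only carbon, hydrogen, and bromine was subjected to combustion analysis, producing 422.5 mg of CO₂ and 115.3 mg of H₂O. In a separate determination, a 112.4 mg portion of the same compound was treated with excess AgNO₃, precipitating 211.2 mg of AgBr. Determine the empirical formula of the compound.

mol C = 0.4225 g CO₂ ÷ 44.009 g/mol = 0.0096003 mol
mol H = 2 × 0.1153 g H₂O ÷ 18.015 g/mol = 0.012800 mol
From the AgBr data: mol Br per gram of compound = (0.2112 ÷ 187.772) ÷ 0.1124 = 0.010007 mol/g, so in the 0.6396 g combustion sample mol Br = 0.0064004 mol
Divide by the smallest (0.0064004 mol): C 1.500, H 2.000, Br 1.000
Multiplying each by 2 gives whole numbers: C 3.00, H 4.00, Br 2.00

C3H4Br2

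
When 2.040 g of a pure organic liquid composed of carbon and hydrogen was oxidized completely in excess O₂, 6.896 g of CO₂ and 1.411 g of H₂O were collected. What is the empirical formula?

CH

mol C = 6.896 g CO₂ ÷ 44.009 g/mol = 0.15670 mol
mol H = 2 × 1.411 g H₂O ÷ 18.015 g/mol = 0.15665 mol
Divide by the smallest (0.15665 mol): C 1.000, H 1.000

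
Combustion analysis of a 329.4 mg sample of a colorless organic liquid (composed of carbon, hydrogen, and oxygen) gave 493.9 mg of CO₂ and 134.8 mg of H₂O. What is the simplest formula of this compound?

C3H4O3

mol C = 0.4939 g CO₂ ÷ 44.009 g/mol = 0.011223 mol
mol H = 2 × 0.1348 g H₂O ÷ 18.015 g/mol = 0.014965 mol
mass O = 0.3294 − (0.13480 + 0.015085) = 0.17952 g → mol O = 0.17952 ÷ 15.999 = 0.011221 mol
Divide by the smallest (0.011221 mol): C 1.000, H 1.334, O 1.000
Multiplying each by 3 gives whole numbers: C 3.00, H 4.00, O 3.00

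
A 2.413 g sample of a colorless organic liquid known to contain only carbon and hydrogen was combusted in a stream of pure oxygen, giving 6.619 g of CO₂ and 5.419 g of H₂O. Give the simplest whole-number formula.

mol C = 6.619 g CO₂ ÷ 44.009 g/mol = 0.15040 mol
mol H = 2 × 5.419 g H₂O ÷ 18.015 g/mol = 0.60161 mol
Divide by the smallest (0.15040 mol): C 1.000, H 4.000

CH4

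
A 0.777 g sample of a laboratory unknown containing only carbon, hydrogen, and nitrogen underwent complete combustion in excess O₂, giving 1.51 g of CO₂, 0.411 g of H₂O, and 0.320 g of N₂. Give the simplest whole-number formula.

mol C = 1.51 g CO₂ ÷ 44.009 g/mol = 0.03431 mol
mol H = 2 × 0.411 g H₂O ÷ 18.015 g/mol = 0.04563 mol
mol N = 2 × 0.320 g N₂ ÷ 28.014 g/mol = 0.02285 mol
Divide by the smallest (0.02285 mol): C 1.502, H 1.997, N 1.000
Multiplying each by 2 gives whole numbers: C 3.00, H 3.99, N 2.00

C3H4N2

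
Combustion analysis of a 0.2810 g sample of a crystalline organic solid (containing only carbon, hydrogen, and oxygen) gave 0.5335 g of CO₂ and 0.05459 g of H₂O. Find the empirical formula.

mol C = 0.5335 g CO₂ ÷ 44.009 g/mol = 0.012123 mol
mol H = 2 × 0.05459 g H₂O ÷ 18.015 g/mol = 0.0060605 mol
mass O = 0.2810 − (0.14560 + 0.0061090) = 0.12929 g → mol O = 0.12929 ÷ 15.999 = 0.0080810 mol
Divide by the smallest (0.0060605 mol): C 2.000, H 1.000, O 1.333
Multiplying each by 3 gives whole numbers: C 6.00, H 3.00, O 4.00

C6H3O4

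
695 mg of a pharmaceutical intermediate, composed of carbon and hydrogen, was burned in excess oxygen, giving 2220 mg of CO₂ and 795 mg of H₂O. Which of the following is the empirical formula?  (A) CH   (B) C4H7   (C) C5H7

mol C = 2.22 g CO₂ ÷ 44.009 g/mol = 0.05044 mol
mol H = 2 × 0.795 g H₂O ÷ 18.015 g/mol = 0.08826 mol
Divide by the smallest (0.05044 mol): C 1.000, H 1.750
Multiplying each by 4 gives whole numbers: C 4.00, H 7.00

(B) C4H7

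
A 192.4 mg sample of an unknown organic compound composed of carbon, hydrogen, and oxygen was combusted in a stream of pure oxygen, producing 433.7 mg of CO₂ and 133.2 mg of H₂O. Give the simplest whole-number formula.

mol C = 0.4337 g CO₂ ÷ 44.009 g/mol = 0.0098548 mol
mol H = 2 × 0.1332 g H₂O ÷ 18.015 g/mol = 0.014788 mol
mass O = 0.1924 − (0.11837 + 0.014906) = 0.059128 g → mol O = 0.059128 ÷ 15.999 = 0.0036957 mol
Divide by the smallest (0.0036957 mol): C 2.667, H 4.001, O 1.000
Multiplying each by 3 gives whole numbers: C 8.00, H 12.00, O 3.00

C8H12O3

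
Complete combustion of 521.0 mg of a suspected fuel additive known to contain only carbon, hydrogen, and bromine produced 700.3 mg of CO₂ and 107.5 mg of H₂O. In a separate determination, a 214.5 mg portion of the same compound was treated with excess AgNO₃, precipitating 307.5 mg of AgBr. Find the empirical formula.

mol C = 0.7003 g CO₂ ÷ 44.009 g/mol = 0.015913 mol
mol H = 2 × 0.1075 g H₂O ÷ 18.015 g/mol = 0.011934 mol
From the AgBr data: mol Br per gram of compound = (0.3075 ÷ 187.772) ÷ 0.2145 = 0.0076346 mol/g, so in the 0.5210 g combustion sample mol Br = 0.0039776 mol
Divide by the smallest (0.0039776 mol): C 4.001, H 3.000, Br 1.000

C4H3Br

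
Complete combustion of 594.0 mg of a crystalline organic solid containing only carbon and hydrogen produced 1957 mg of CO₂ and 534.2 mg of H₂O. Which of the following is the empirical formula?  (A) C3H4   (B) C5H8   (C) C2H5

mol C = 1.957 g CO₂ ÷ 44.009 g/mol = 0.044468 mol
mol H = 2 × 0.5342 g H₂O ÷ 18.015 g/mol = 0.059306 mol
Divide by the smallest (0.044468 mol): C 1.000, H 1.334
Multiplying each by 3 gives whole numbers: C 3.00, H 4.00

(A) C3H4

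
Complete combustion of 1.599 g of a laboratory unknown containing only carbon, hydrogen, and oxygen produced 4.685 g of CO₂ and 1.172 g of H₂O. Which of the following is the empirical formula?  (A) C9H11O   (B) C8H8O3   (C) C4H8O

mol C = 4.685 g CO₂ ÷ 44.009 g/mol = 0.10646 mol
mol H = 2 × 1.172 g H₂O ÷ 18.015 g/mol = 0.13011 mol
mass O = 1.599 − (1.2786 + 0.13115) = 0.18921 g → mol O = 0.18921 ÷ 15.999 = 0.011826 mol
Divide by the smallest (0.011826 mol): C 9.002, H 11.002, O 1.000

(A) C9H11O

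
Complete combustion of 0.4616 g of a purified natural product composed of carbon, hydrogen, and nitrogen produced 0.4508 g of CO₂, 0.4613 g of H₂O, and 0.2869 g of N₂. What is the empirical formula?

CH5N2

mol C = 0.4508 g CO₂ ÷ 44.009 g/mol = 0.010243 mol
mol H = 2 × 0.4613 g H₂O ÷ 18.015 g/mol = 0.051213 mol
mol N = 2 × 0.2869 g N₂ ÷ 28.014 g/mol = 0.020483 mol
Divide by the smallest (0.010243 mol): C 1.000, H 5.000, N 2.000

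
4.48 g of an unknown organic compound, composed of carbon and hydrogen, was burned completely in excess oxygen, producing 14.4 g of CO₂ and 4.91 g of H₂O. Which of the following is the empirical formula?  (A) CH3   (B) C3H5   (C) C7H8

(B) C3H5

mol C = 14.4 g CO₂ ÷ 44.009 g/mol = 0.3272 mol
mol H = 2 × 4.91 g H₂O ÷ 18.015 g/mol = 0.5451 mol
Divide by the smallest (0.3272 mol): C 1.000, H 1.666
Multiplying each by 3 gives whole numbers: C 3.00, H 5.00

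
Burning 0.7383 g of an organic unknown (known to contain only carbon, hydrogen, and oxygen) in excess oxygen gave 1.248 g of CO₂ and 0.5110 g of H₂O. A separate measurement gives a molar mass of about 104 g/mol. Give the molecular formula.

mol C = 1.248 g CO₂ ÷ 44.009 g/mol = 0.028358 mol
mol H = 2 × 0.5110 g H₂O ÷ 18.015 g/mol = 0.056731 mol
mass O = 0.7383 − (0.34061 + 0.057184) = 0.34051 g → mol O = 0.34051 ÷ 15.999 = 0.021283 mol
Divide by the smallest (0.021283 mol): C 1.332, H 2.666, O 1.000
Multiplying each by 3 gives whole numbers: C 4.00, H 8.00, O 3.00
Empirical formula: C4H8O3
Empirical-formula mass = 104.10 g/mol; 104 ÷ 104.10 ≈ 1, so the molecular formula is C4H8O3.

C4H8O3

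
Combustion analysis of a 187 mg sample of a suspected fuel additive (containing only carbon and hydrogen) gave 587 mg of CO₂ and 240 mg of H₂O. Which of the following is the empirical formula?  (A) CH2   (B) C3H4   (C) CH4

mol C = 0.587 g CO₂ ÷ 44.009 g/mol = 0.01334 mol
mol H = 2 × 0.240 g H₂O ÷ 18.015 g/mol = 0.02664 mol
Divide by the smallest (0.01334 mol): C 1.000, H 1.998

(A) CH2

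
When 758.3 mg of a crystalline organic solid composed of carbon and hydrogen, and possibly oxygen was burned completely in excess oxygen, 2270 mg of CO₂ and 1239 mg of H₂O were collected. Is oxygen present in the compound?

no

mol C = 2.270 g CO₂ ÷ 44.009 g/mol = 0.051580 mol
mol H = 2 × 1.239 g H₂O ÷ 18.015 g/mol = 0.13755 mol
C and H together account for 0.75818 g — essentially the entire 0.7583 g sample — so the compound contains no oxygen.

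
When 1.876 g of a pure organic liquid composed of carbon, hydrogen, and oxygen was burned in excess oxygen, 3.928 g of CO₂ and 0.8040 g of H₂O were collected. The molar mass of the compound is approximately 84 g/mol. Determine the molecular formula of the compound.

mol C = 3.928 g CO₂ ÷ 44.009 g/mol = 0.089254 mol
mol H = 2 × 0.8040 g H₂O ÷ 18.015 g/mol = 0.089259 mol
mass O = 1.876 − (1.0720 + 0.089973) = 0.71399 g → mol O = 0.71399 ÷ 15.999 = 0.044627 mol
Divide by the smallest (0.044627 mol): C 2.000, H 2.000, O 1.000
Empirical formula: C2H2O
Empirical-formula mass = 42.04 g/mol; 84 ÷ 42.04 ≈ 2, so the molecular formula is C4H4O2.

C4H4O2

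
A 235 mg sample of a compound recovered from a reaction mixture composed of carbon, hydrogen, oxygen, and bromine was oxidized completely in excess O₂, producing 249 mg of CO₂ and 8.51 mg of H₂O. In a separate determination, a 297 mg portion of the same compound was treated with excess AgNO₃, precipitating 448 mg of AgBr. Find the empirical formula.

C6HBr2O

mol C = 0.249 g CO₂ ÷ 44.009 g/mol = 0.005658 mol
mol H = 2 × 0.00851 g H₂O ÷ 18.015 g/mol = 0.0009448 mol
From the AgBr data: mol Br per gram of compound = (0.448 ÷ 187.772) ÷ 0.297 = 0.008033 mol/g, so in the 0.235 g combustion sample mol Br = 0.001888 mol
mass O = 0.235 − (0.06796 + 0.0009523 + 0.1508) = 0.01525 g → mol O = 0.01525 ÷ 15.999 = 0.0009530 mol
Divide by the smallest (0.0009448 mol): C 5.989, H 1.000, Br 1.998, O 1.009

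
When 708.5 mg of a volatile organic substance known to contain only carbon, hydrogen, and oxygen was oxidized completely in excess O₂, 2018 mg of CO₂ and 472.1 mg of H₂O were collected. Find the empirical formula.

mol C = 2.018 g CO₂ ÷ 44.009 g/mol = 0.045854 mol
mol H = 2 × 0.4721 g H₂O ÷ 18.015 g/mol = 0.052412 mol
mass O = 0.7085 − (0.55076 + 0.052831) = 0.10491 g → mol O = 0.10491 ÷ 15.999 = 0.0065575 mol
Divide by the smallest (0.0065575 mol): C 6.993, H 7.993, O 1.000

C7H8O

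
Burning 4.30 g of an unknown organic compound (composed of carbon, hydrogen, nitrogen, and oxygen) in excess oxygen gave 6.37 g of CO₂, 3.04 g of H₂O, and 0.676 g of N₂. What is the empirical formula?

C3H7NO2

mol C = 6.37 g CO₂ ÷ 44.009 g/mol = 0.1447 mol
mol H = 2 × 3.04 g H₂O ÷ 18.015 g/mol = 0.3375 mol
mol N = 2 × 0.676 g N₂ ÷ 28.014 g/mol = 0.04826 mol
mass O = 4.30 − (1.739 + 0.3402 + 0.6760) = 1.545 g → mol O = 1.545 ÷ 15.999 = 0.09659 mol
Divide by the smallest (0.04826 mol): C 2.999, H 6.993, N 1.000, O 2.001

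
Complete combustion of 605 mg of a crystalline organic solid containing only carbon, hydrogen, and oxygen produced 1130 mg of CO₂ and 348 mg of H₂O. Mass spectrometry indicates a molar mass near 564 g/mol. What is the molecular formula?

mol C = 1.13 g CO₂ ÷ 44.009 g/mol = 0.02568 mol
mol H = 2 × 0.348 g H₂O ÷ 18.015 g/mol = 0.03863 mol
mass O = 0.605 − (0.3084 + 0.03894) = 0.2577 g → mol O = 0.2577 ÷ 15.999 = 0.01610 mol
Divide by the smallest (0.01610 mol): C 1.594, H 2.399, O 1.000
Multiplying each by 5 gives whole numbers: C 7.97, H 11.99, O 5.00
Empirical formula: C8H12O5
Empirical-formula mass = 188.18 g/mol; 564 ÷ 188.18 ≈ 3, so the molecular formula is C24H36O15.

C24H36O15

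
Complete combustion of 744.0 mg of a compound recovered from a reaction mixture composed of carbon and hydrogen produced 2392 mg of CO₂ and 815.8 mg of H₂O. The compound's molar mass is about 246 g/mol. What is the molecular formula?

mol C = 2.392 g CO₂ ÷ 44.009 g/mol = 0.054353 mol
mol H = 2 × 0.8158 g H₂O ÷ 18.015 g/mol = 0.090569 mol
Divide by the smallest (0.054353 mol): C 1.000, H 1.666
Multiplying each by 3 gives whole numbers: C 3.00, H 5.00
Empirical formula: C3H5
Empirical-formula mass = 41.07 g/mol; 246 ÷ 41.07 ≈ 6, so the molecular formula is C18H30.

C18H30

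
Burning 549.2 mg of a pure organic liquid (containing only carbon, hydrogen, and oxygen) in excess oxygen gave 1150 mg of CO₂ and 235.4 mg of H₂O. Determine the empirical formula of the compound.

C2H2O

mol C = 1.150 g CO₂ ÷ 44.009 g/mol = 0.026131 mol
mol H = 2 × 0.2354 g H₂O ÷ 18.015 g/mol = 0.026134 mol
mass O = 0.5492 − (0.31386 + 0.026343) = 0.20900 g → mol O = 0.20900 ÷ 15.999 = 0.013063 mol
Divide by the smallest (0.013063 mol): C 2.000, H 2.001, O 1.000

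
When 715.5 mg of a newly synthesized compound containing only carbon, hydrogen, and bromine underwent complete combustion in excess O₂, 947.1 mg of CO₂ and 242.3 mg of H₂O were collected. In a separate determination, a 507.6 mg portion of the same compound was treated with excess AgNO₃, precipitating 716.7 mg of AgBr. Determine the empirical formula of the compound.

mol C = 0.9471 g CO₂ ÷ 44.009 g/mol = 0.021521 mol
mol H = 2 × 0.2423 g H₂O ÷ 18.015 g/mol = 0.026900 mol
From the AgBr data: mol Br per gram of compound = (0.7167 ÷ 187.772) ÷ 0.5076 = 0.0075194 mol/g, so in the 0.7155 g combustion sample mol Br = 0.0053802 mol
Divide by the smallest (0.0053802 mol): C 4.000, H 5.000, Br 1.000

C4H5Br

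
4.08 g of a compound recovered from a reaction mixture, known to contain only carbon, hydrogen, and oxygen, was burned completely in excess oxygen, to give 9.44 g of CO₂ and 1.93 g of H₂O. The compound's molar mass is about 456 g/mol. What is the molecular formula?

mol C = 9.44 g CO₂ ÷ 44.009 g/mol = 0.2145 mol
mol H = 2 × 1.93 g H₂O ÷ 18.015 g/mol = 0.2143 mol
mass O = 4.08 − (2.576 + 0.2160) = 1.288 g → mol O = 1.288 ÷ 15.999 = 0.08048 mol
Divide by the smallest (0.08048 mol): C 2.665, H 2.662, O 1.000
Multiplying each by 3 gives whole numbers: C 8.00, H 7.99, O 3.00
Empirical formula: C8H8O3
Empirical-formula mass = 152.15 g/mol; 456 ÷ 152.15 ≈ 3, so the molecular formula is C24H24O9.

C24H24O9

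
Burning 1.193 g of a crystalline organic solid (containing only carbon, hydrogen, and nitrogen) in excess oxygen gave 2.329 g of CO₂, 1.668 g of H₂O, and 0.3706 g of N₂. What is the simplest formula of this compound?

C2H7N

mol C = 2.329 g CO₂ ÷ 44.009 g/mol = 0.052921 mol
mol H = 2 × 1.668 g H₂O ÷ 18.015 g/mol = 0.18518 mol
mol N = 2 × 0.3706 g N₂ ÷ 28.014 g/mol = 0.026458 mol
Divide by the smallest (0.026458 mol): C 2.000, H 6.999, N 1.000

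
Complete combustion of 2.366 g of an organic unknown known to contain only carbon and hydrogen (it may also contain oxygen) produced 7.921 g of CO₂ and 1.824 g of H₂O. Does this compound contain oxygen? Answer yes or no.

no

mol C = 7.921 g CO₂ ÷ 44.009 g/mol = 0.17999 mol
mol H = 2 × 1.824 g H₂O ÷ 18.015 g/mol = 0.20250 mol
C and H together account for 2.3659 g — essentially the entire 2.366 g sample — so the compound contains no oxygen.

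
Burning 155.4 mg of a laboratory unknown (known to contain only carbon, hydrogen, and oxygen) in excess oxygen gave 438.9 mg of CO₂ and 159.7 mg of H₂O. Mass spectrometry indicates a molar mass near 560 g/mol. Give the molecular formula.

C36H64O4

mol C = 0.4389 g CO₂ ÷ 44.009 g/mol = 0.0099730 mol
mol H = 2 × 0.1597 g H₂O ÷ 18.015 g/mol = 0.017730 mol
mass O = 0.1554 − (0.11979 + 0.017872) = 0.017743 g → mol O = 0.017743 ÷ 15.999 = 0.0011090 mol
Divide by the smallest (0.0011090 mol): C 8.993, H 15.987, O 1.000
Empirical formula: C9H16O
Empirical-formula mass = 140.23 g/mol; 560 ÷ 140.23 ≈ 4, so the molecular formula is C36H64O4.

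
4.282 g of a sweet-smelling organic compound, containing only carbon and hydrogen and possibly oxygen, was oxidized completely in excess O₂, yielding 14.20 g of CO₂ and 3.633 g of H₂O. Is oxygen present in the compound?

mol C = 14.20 g CO₂ ÷ 44.009 g/mol = 0.32266 mol
mol H = 2 × 3.633 g H₂O ÷ 18.015 g/mol = 0.40333 mol
C and H together account for 4.2820 g — essentially the entire 4.282 g sample — so the compound contains no oxygen.

no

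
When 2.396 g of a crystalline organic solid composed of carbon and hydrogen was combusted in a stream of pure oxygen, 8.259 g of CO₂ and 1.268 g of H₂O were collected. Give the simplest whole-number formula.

mol C = 8.259 g CO₂ ÷ 44.009 g/mol = 0.18767 mol
mol H = 2 × 1.268 g H₂O ÷ 18.015 g/mol = 0.14077 mol
Divide by the smallest (0.14077 mol): C 1.333, H 1.000
Multiplying each by 3 gives whole numbers: C 4.00, H 3.00

C4H3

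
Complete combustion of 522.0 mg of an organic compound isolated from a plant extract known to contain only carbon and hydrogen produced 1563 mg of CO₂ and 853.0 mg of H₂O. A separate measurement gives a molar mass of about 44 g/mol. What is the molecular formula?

mol C = 1.563 g CO₂ ÷ 44.009 g/mol = 0.035515 mol
mol H = 2 × 0.8530 g H₂O ÷ 18.015 g/mol = 0.094699 mol
Divide by the smallest (0.035515 mol): C 1.000, H 2.666
Multiplying each by 3 gives whole numbers: C 3.00, H 8.00
Empirical formula: C3H8
Empirical-formula mass = 44.10 g/mol; 44 ÷ 44.10 ≈ 1, so the molecular formula is C3H8.

C3H8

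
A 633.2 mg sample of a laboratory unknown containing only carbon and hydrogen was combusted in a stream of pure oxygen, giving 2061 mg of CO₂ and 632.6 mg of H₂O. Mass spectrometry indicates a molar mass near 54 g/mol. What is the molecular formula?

C4H6

mol C = 2.061 g CO₂ ÷ 44.009 g/mol = 0.046831 mol
mol H = 2 × 0.6326 g H₂O ÷ 18.015 g/mol = 0.070230 mol
Divide by the smallest (0.046831 mol): C 1.000, H 1.500
Multiplying each by 2 gives whole numbers: C 2.00, H 3.00
Empirical formula: C2H3
Empirical-formula mass = 27.05 g/mol; 54 ÷ 27.05 ≈ 2, so the molecular formula is C4H6.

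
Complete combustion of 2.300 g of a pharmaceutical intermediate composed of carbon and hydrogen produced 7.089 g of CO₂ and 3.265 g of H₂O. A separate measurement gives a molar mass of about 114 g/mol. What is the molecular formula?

mol C = 7.089 g CO₂ ÷ 44.009 g/mol = 0.16108 mol
mol H = 2 × 3.265 g H₂O ÷ 18.015 g/mol = 0.36248 mol
Divide by the smallest (0.16108 mol): C 1.000, H 2.250
Multiplying each by 4 gives whole numbers: C 4.00, H 9.00
Empirical formula: C4H9
Empirical-formula mass = 57.12 g/mol; 114 ÷ 57.12 ≈ 2, so the molecular formula is C8H18.

C8H18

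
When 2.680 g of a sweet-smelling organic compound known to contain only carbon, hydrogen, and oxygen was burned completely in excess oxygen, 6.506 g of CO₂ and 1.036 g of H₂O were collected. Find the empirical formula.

mol C = 6.506 g CO₂ ÷ 44.009 g/mol = 0.14783 mol
mol H = 2 × 1.036 g H₂O ÷ 18.015 g/mol = 0.11502 mol
mass O = 2.680 − (1.7756 + 0.11594) = 0.78844 g → mol O = 0.78844 ÷ 15.999 = 0.049280 mol
Divide by the smallest (0.049280 mol): C 3.000, H 2.334, O 1.000
Multiplying each by 3 gives whole numbers: C 9.00, H 7.00, O 3.00

C9H7O3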